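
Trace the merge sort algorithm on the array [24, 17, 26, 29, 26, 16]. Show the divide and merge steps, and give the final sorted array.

Merge sort trace:

Split: [24, 17, 26, 29, 26, 16] -> [24, 17, 26] and [29, 26, 16]
  Split: [24, 17, 26] -> [24] and [17, 26]
    Split: [17, 26] -> [17] and [26]
    Merge: [17] + [26] -> [17, 26]
  Merge: [24] + [17, 26] -> [17, 24, 26]
  Split: [29, 26, 16] -> [29] and [26, 16]
    Split: [26, 16] -> [26] and [16]
    Merge: [26] + [16] -> [16, 26]
  Merge: [29] + [16, 26] -> [16, 26, 29]
Merge: [17, 24, 26] + [16, 26, 29] -> [16, 17, 24, 26, 26, 29]

Final sorted array: [16, 17, 24, 26, 26, 29]

The merge sort proceeds by recursively splitting the array and merging sorted halves.
After all merges, the sorted array is [16, 17, 24, 26, 26, 29].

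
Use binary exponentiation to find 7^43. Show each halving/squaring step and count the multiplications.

Computing 7^43 by squaring (build up from 7^1; each line after the first costs one multiplication):

7^1 = 7
7^2 = (7^1)^2 = 7^2 = 49
7^4 = (7^2)^2 = 49^2 = 2401
7^5 = 7 * 7^4 = 7 * 2401 = 16807
7^10 = (7^5)^2 = 16807^2 = 282475249
7^20 = (7^10)^2 = 282475249^2 = 79792266297612001
7^21 = 7 * 7^20 = 7 * 79792266297612001 = 558545864083284007
7^42 = (7^21)^2 = 558545864083284007^2 = 311973482284542371301330321821976049
7^43 = 7 * 7^42 = 7 * 311973482284542371301330321821976049 = 2183814375991796599109312252753832343

Result: 2183814375991796599109312252753832343
Multiplications needed: 8 (8 lines after 7^1)

7^43 = 2183814375991796599109312252753832343. Using exponentiation by squaring, this requires 8 multiplications. The key idea: if the exponent is even, square the half-power; if odd, multiply by the base once.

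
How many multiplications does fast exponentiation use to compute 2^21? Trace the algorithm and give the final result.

Computing 2^21 by squaring (build up from 2^1; each line after the first costs one multiplication):

2^1 = 2
2^2 = (2^1)^2 = 2^2 = 4
2^4 = (2^2)^2 = 4^2 = 16
2^5 = 2 * 2^4 = 2 * 16 = 32
2^10 = (2^5)^2 = 32^2 = 1024
2^20 = (2^10)^2 = 1024^2 = 1048576
2^21 = 2 * 2^20 = 2 * 1048576 = 2097152

Result: 2097152
Multiplications needed: 6 (6 lines after 2^1)

2^21 = 2097152. Using exponentiation by squaring, this requires 6 multiplications. The key idea: if the exponent is even, square the half-power; if odd, multiply by the base once.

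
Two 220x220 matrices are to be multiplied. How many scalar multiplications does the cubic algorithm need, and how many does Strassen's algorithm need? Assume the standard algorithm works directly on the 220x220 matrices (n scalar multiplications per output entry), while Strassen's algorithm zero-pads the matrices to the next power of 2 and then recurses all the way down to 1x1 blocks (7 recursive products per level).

Matrix multiplication for 220x220 matrices:

Strassen's algorithm requires power-of-2 dimensions. Pad 220x220 to 256x256 (next power of 2).

Standard algorithm: 220^3 = 10648000 multiplications
Strassen's algorithm: 7^(log2(256)) = 7^8 = 5764801 multiplications
Savings: 10648000 - 5764801 = 4883199 multiplications

Standard: 10648000 multiplications (220^3). Strassen: 5764801 multiplications (7^8, after padding to 256x256). Strassen reduces 8 recursive multiplications to 7 at each level.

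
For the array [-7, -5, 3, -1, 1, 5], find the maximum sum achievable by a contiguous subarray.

Using Kadane's algorithm on [-7, -5, 3, -1, 1, 5]:

Scanning through the array:
Position 1 (value -5): max_ending_here = -5, max_so_far = -5
Position 2 (value 3): max_ending_here = 3, max_so_far = 3
Position 3 (value -1): max_ending_here = 2, max_so_far = 3
Position 4 (value 1): max_ending_here = 3, max_so_far = 3
Position 5 (value 5): max_ending_here = 8, max_so_far = 8

Maximum subarray: [3, -1, 1, 5]
Maximum sum: 8

The maximum subarray is [3, -1, 1, 5] with sum 8. This subarray runs from index 2 to index 5.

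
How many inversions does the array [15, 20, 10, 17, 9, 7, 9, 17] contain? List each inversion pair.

Finding inversions in [15, 20, 10, 17, 9, 7, 9, 17]:

(0, 2): arr[0]=15 > arr[2]=10
(0, 4): arr[0]=15 > arr[4]=9
(0, 5): arr[0]=15 > arr[5]=7
(0, 6): arr[0]=15 > arr[6]=9
(1, 2): arr[1]=20 > arr[2]=10
(1, 3): arr[1]=20 > arr[3]=17
(1, 4): arr[1]=20 > arr[4]=9
(1, 5): arr[1]=20 > arr[5]=7
(1, 6): arr[1]=20 > arr[6]=9
(1, 7): arr[1]=20 > arr[7]=17
(2, 4): arr[2]=10 > arr[4]=9
(2, 5): arr[2]=10 > arr[5]=7
(2, 6): arr[2]=10 > arr[6]=9
(3, 4): arr[3]=17 > arr[4]=9
(3, 5): arr[3]=17 > arr[5]=7
(3, 6): arr[3]=17 > arr[6]=9
(4, 5): arr[4]=9 > arr[5]=7

Total inversions: 17

The array has 17 inversion(s): (0,2), (0,4), (0,5), (0,6), (1,2), (1,3), (1,4), (1,5), (1,6), (1,7), (2,4), (2,5), (2,6), (3,4), (3,5), (3,6), (4,5). Each pair (i,j) satisfies i < j and arr[i] > arr[j].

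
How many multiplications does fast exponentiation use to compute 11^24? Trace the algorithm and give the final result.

Computing 11^24 by squaring (build up from 11^1; each line after the first costs one multiplication):

11^1 = 11
11^2 = (11^1)^2 = 11^2 = 121
11^3 = 11 * 11^2 = 11 * 121 = 1331
11^6 = (11^3)^2 = 1331^2 = 1771561
11^12 = (11^6)^2 = 1771561^2 = 3138428376721
11^24 = (11^12)^2 = 3138428376721^2 = 9849732675807611094711841

Result: 9849732675807611094711841
Multiplications needed: 5 (5 lines after 11^1)

11^24 = 9849732675807611094711841. Using exponentiation by squaring, this requires 5 multiplications. The key idea: if the exponent is even, square the half-power; if odd, multiply by the base once.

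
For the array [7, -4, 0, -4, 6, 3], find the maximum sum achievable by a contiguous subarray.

Using Kadane's algorithm on [7, -4, 0, -4, 6, 3]:

Scanning through the array:
Position 1 (value -4): max_ending_here = 3, max_so_far = 7
Position 2 (value 0): max_ending_here = 3, max_so_far = 7
Position 3 (value -4): max_ending_here = -1, max_so_far = 7
Position 4 (value 6): max_ending_here = 6, max_so_far = 7
Position 5 (value 3): max_ending_here = 9, max_so_far = 9

Maximum subarray: [6, 3]
Maximum sum: 9

The maximum subarray is [6, 3] with sum 9. This subarray runs from index 4 to index 5.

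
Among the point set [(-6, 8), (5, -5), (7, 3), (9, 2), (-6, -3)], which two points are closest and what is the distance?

Computing all pairwise distances among 5 points:

d((-6, 8), (5, -5)) = 17.0294
d((-6, 8), (7, 3)) = 13.9284
d((-6, 8), (9, 2)) = 16.1555
d((-6, 8), (-6, -3)) = 11.0
d((5, -5), (7, 3)) = 8.2462
d((5, -5), (9, 2)) = 8.0623
d((5, -5), (-6, -3)) = 11.1803
d((7, 3), (9, 2)) = 2.2361 <-- minimum
d((7, 3), (-6, -3)) = 14.3178
d((9, 2), (-6, -3)) = 15.8114

Closest pair: (7, 3) and (9, 2) with distance 2.2361

The closest pair is (7, 3) and (9, 2) with Euclidean distance 2.2361. For 5 points, brute-force pairwise comparison is shown above. For large n, the divide-and-conquer algorithm (sort by x, recurse on halves, check the dividing strip) achieves O(n log n).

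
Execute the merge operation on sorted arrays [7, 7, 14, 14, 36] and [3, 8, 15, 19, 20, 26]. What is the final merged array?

Merging process:

Compare 7 vs 3: take 3 from right. Merged: [3]
Compare 7 vs 8: take 7 from left. Merged: [3, 7]
Compare 7 vs 8: take 7 from left. Merged: [3, 7, 7]
Compare 14 vs 8: take 8 from right. Merged: [3, 7, 7, 8]
Compare 14 vs 15: take 14 from left. Merged: [3, 7, 7, 8, 14]
Compare 14 vs 15: take 14 from left. Merged: [3, 7, 7, 8, 14, 14]
Compare 36 vs 15: take 15 from right. Merged: [3, 7, 7, 8, 14, 14, 15]
Compare 36 vs 19: take 19 from right. Merged: [3, 7, 7, 8, 14, 14, 15, 19]
Compare 36 vs 20: take 20 from right. Merged: [3, 7, 7, 8, 14, 14, 15, 19, 20]
Compare 36 vs 26: take 26 from right. Merged: [3, 7, 7, 8, 14, 14, 15, 19, 20, 26]
Append remaining from left: [36]. Merged: [3, 7, 7, 8, 14, 14, 15, 19, 20, 26, 36]

Final merged array: [3, 7, 7, 8, 14, 14, 15, 19, 20, 26, 36]
Total comparisons: 10

The merged array is [3, 7, 7, 8, 14, 14, 15, 19, 20, 26, 36], requiring 10 comparisons. The merge step runs in O(n) time where n is the total number of elements.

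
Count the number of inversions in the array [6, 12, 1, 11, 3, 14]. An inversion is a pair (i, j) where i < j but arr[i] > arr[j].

Finding inversions in [6, 12, 1, 11, 3, 14]:

(0, 2): arr[0]=6 > arr[2]=1
(0, 4): arr[0]=6 > arr[4]=3
(1, 2): arr[1]=12 > arr[2]=1
(1, 3): arr[1]=12 > arr[3]=11
(1, 4): arr[1]=12 > arr[4]=3
(3, 4): arr[3]=11 > arr[4]=3

Total inversions: 6

The array has 6 inversion(s): (0,2), (0,4), (1,2), (1,3), (1,4), (3,4). Each pair (i,j) satisfies i < j and arr[i] > arr[j].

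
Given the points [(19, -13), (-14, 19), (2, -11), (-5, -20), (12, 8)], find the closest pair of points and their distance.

Computing all pairwise distances among 5 points:

d((19, -13), (-14, 19)) = 45.9674
d((19, -13), (2, -11)) = 17.1172
d((19, -13), (-5, -20)) = 25.0
d((19, -13), (12, 8)) = 22.1359
d((-14, 19), (2, -11)) = 34.0
d((-14, 19), (-5, -20)) = 40.025
d((-14, 19), (12, 8)) = 28.2312
d((2, -11), (-5, -20)) = 11.4018 <-- minimum
d((2, -11), (12, 8)) = 21.4709
d((-5, -20), (12, 8)) = 32.7567

Closest pair: (2, -11) and (-5, -20) with distance 11.4018

The closest pair is (2, -11) and (-5, -20) with Euclidean distance 11.4018. For 5 points, brute-force pairwise comparison is shown above. For large n, the divide-and-conquer algorithm (sort by x, recurse on halves, check the dividing strip) achieves O(n log n).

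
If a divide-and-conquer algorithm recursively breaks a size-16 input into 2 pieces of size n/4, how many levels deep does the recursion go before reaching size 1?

For divide and conquer with division factor 4:

Problem sizes at each level:
Level 0: 16
Level 1: 4
Level 2: 1

The root is level 0 and the size-1 base case is level 2 (the tree spans levels 0 through 2, i.e. 3 levels counting the root), so the depth is the number of divisions: log_4(16) = 2

The recursion tree depth is log_4(16) = 2. At each level, the problem size is divided by 4, so it takes 2 divisions to reduce to a base case of size 1. The algorithm makes 2 recursive calls at each level.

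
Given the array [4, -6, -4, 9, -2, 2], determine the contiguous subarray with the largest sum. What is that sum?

Using Kadane's algorithm on [4, -6, -4, 9, -2, 2]:

Scanning through the array:
Position 1 (value -6): max_ending_here = -2, max_so_far = 4
Position 2 (value -4): max_ending_here = -4, max_so_far = 4
Position 3 (value 9): max_ending_here = 9, max_so_far = 9
Position 4 (value -2): max_ending_here = 7, max_so_far = 9
Position 5 (value 2): max_ending_here = 9, max_so_far = 9

Maximum subarray: [9]
Maximum sum: 9

The maximum subarray is [9] with sum 9. This subarray runs from index 3 to index 3.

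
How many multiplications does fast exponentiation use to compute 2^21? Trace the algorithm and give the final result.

Computing 2^21 by squaring (build up from 2^1; each line after the first costs one multiplication):

2^1 = 2
2^2 = (2^1)^2 = 2^2 = 4
2^4 = (2^2)^2 = 4^2 = 16
2^5 = 2 * 2^4 = 2 * 16 = 32
2^10 = (2^5)^2 = 32^2 = 1024
2^20 = (2^10)^2 = 1024^2 = 1048576
2^21 = 2 * 2^20 = 2 * 1048576 = 2097152

Result: 2097152
Multiplications needed: 6 (6 lines after 2^1)

2^21 = 2097152. Using exponentiation by squaring, this requires 6 multiplications. The key idea: if the exponent is even, square the half-power; if odd, multiply by the base once.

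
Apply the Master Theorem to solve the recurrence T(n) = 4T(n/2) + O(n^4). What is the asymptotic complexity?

Master Theorem for T(n) = 4T(n/2) + O(n^4):

a = 4, b = 2, c = 4
log_b(a) = log_2(4) = 2.0000

Case 3: c = 4 > log_2(4) = 2.0000
T(n) = O(n^4) = O(n^4)

For T(n) = 4T(n/2) + O(n^4): log_2(4) = 2.0000. This is Case 3 of the Master Theorem (c > log_b(a), work dominated by root), giving O(n^4).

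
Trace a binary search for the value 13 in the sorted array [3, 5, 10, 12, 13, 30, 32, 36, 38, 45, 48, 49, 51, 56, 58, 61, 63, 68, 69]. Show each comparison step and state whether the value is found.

Binary search for 13 in [3, 5, 10, 12, 13, 30, 32, 36, 38, 45, 48, 49, 51, 56, 58, 61, 63, 68, 69]:

lo=0, hi=18, mid=9, arr[mid]=45 -> 45 > 13, search left half
lo=0, hi=8, mid=4, arr[mid]=13 -> Found target at index 4!

Binary search finds 13 at index 4 after 2 comparisons. The search repeatedly halves the search space by comparing with the middle element.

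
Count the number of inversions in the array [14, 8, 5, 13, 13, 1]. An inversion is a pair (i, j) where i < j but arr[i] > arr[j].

Finding inversions in [14, 8, 5, 13, 13, 1]:

(0, 1): arr[0]=14 > arr[1]=8
(0, 2): arr[0]=14 > arr[2]=5
(0, 3): arr[0]=14 > arr[3]=13
(0, 4): arr[0]=14 > arr[4]=13
(0, 5): arr[0]=14 > arr[5]=1
(1, 2): arr[1]=8 > arr[2]=5
(1, 5): arr[1]=8 > arr[5]=1
(2, 5): arr[2]=5 > arr[5]=1
(3, 5): arr[3]=13 > arr[5]=1
(4, 5): arr[4]=13 > arr[5]=1

Total inversions: 10

The array has 10 inversion(s): (0,1), (0,2), (0,3), (0,4), (0,5), (1,2), (1,5), (2,5), (3,5), (4,5). Each pair (i,j) satisfies i < j and arr[i] > arr[j].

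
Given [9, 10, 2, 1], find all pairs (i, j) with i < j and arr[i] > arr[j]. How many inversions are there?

Finding inversions in [9, 10, 2, 1]:

(0, 2): arr[0]=9 > arr[2]=2
(0, 3): arr[0]=9 > arr[3]=1
(1, 2): arr[1]=10 > arr[2]=2
(1, 3): arr[1]=10 > arr[3]=1
(2, 3): arr[2]=2 > arr[3]=1

Total inversions: 5

The array has 5 inversion(s): (0,2), (0,3), (1,2), (1,3), (2,3). Each pair (i,j) satisfies i < j and arr[i] > arr[j].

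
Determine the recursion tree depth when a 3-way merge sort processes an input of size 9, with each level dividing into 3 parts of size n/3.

For divide and conquer with division factor 3:

Problem sizes at each level:
Level 0: 9
Level 1: 3
Level 2: 1

The root is level 0 and the size-1 base case is level 2 (the tree spans levels 0 through 2, i.e. 3 levels counting the root), so the depth is the number of divisions: log_3(9) = 2

The recursion tree depth is log_3(9) = 2. At each level, the problem size is divided by 3, so it takes 2 divisions to reduce to a base case of size 1. The algorithm makes 3 recursive calls at each level.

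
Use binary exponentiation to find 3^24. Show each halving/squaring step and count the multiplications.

Computing 3^24 by squaring (build up from 3^1; each line after the first costs one multiplication):

3^1 = 3
3^2 = (3^1)^2 = 3^2 = 9
3^3 = 3 * 3^2 = 3 * 9 = 27
3^6 = (3^3)^2 = 27^2 = 729
3^12 = (3^6)^2 = 729^2 = 531441
3^24 = (3^12)^2 = 531441^2 = 282429536481

Result: 282429536481
Multiplications needed: 5 (5 lines after 3^1)

3^24 = 282429536481. Using exponentiation by squaring, this requires 5 multiplications. The key idea: if the exponent is even, square the half-power; if odd, multiply by the base once.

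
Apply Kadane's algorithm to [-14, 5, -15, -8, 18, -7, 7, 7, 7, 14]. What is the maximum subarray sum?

Using Kadane's algorithm on [-14, 5, -15, -8, 18, -7, 7, 7, 7, 14]:

Scanning through the array:
Position 1 (value 5): max_ending_here = 5, max_so_far = 5
Position 2 (value -15): max_ending_here = -10, max_so_far = 5
Position 3 (value -8): max_ending_here = -8, max_so_far = 5
Position 4 (value 18): max_ending_here = 18, max_so_far = 18
Position 5 (value -7): max_ending_here = 11, max_so_far = 18
Position 6 (value 7): max_ending_here = 18, max_so_far = 18
Position 7 (value 7): max_ending_here = 25, max_so_far = 25
Position 8 (value 7): max_ending_here = 32, max_so_far = 32
Position 9 (value 14): max_ending_here = 46, max_so_far = 46

Maximum subarray: [18, -7, 7, 7, 7, 14]
Maximum sum: 46

The maximum subarray is [18, -7, 7, 7, 7, 14] with sum 46. This subarray runs from index 4 to index 9.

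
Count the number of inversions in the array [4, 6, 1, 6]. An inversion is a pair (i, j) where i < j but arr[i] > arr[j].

Finding inversions in [4, 6, 1, 6]:

(0, 2): arr[0]=4 > arr[2]=1
(1, 2): arr[1]=6 > arr[2]=1

Total inversions: 2

The array has 2 inversion(s): (0,2), (1,2). Each pair (i,j) satisfies i < j and arr[i] > arr[j].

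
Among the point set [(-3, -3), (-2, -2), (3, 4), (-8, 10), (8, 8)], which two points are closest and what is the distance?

Computing all pairwise distances among 5 points:

d((-3, -3), (-2, -2)) = 1.4142 <-- minimum
d((-3, -3), (3, 4)) = 9.2195
d((-3, -3), (-8, 10)) = 13.9284
d((-3, -3), (8, 8)) = 15.5563
d((-2, -2), (3, 4)) = 7.8102
d((-2, -2), (-8, 10)) = 13.4164
d((-2, -2), (8, 8)) = 14.1421
d((3, 4), (-8, 10)) = 12.53
d((3, 4), (8, 8)) = 6.4031
d((-8, 10), (8, 8)) = 16.1245

Closest pair: (-3, -3) and (-2, -2) with distance 1.4142

The closest pair is (-3, -3) and (-2, -2) with Euclidean distance 1.4142. For 5 points, brute-force pairwise comparison is shown above. For large n, the divide-and-conquer algorithm (sort by x, recurse on halves, check the dividing strip) achieves O(n log n).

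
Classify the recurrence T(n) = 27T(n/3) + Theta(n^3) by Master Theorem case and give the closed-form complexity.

Master Theorem for T(n) = 27T(n/3) + O(n^3):

a = 27, b = 3, c = 3
log_b(a) = log_3(27) = 3.0000

Case 2: c = 3 = log_3(27) = 3.0000
T(n) = O(n^3 log n) = O(n^3 log n)

For T(n) = 27T(n/3) + O(n^3): log_3(27) = 3.0000. This is Case 2 of the Master Theorem (c = log_b(a), equal work at all levels), giving O(n^3 log n).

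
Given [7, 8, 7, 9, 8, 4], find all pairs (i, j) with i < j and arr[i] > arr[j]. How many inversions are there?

Finding inversions in [7, 8, 7, 9, 8, 4]:

(0, 5): arr[0]=7 > arr[5]=4
(1, 2): arr[1]=8 > arr[2]=7
(1, 5): arr[1]=8 > arr[5]=4
(2, 5): arr[2]=7 > arr[5]=4
(3, 4): arr[3]=9 > arr[4]=8
(3, 5): arr[3]=9 > arr[5]=4
(4, 5): arr[4]=8 > arr[5]=4

Total inversions: 7

The array has 7 inversion(s): (0,5), (1,2), (1,5), (2,5), (3,4), (3,5), (4,5). Each pair (i,j) satisfies i < j and arr[i] > arr[j].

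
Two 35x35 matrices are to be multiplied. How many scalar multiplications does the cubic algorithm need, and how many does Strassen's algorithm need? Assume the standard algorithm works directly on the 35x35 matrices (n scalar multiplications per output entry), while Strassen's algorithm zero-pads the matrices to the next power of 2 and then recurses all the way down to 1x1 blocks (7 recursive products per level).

Matrix multiplication for 35x35 matrices:

Strassen's algorithm requires power-of-2 dimensions. Pad 35x35 to 64x64 (next power of 2).

Standard algorithm: 35^3 = 42875 multiplications
Strassen's algorithm: 7^(log2(64)) = 7^6 = 117649 multiplications
Difference: 42875 - 117649 = -74774 (Strassen uses MORE here due to padding overhead — for small or just-over-power-of-2 n, padding can outweigh the per-level savings)

Standard: 42875 multiplications (35^3). Strassen: 117649 multiplications (7^6, after padding to 64x64). Strassen reduces 8 recursive multiplications to 7 at each level.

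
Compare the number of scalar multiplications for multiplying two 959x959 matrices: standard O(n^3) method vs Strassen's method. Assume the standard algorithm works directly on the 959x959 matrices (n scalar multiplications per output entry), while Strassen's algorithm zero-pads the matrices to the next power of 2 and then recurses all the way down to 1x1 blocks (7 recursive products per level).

Matrix multiplication for 959x959 matrices:

Strassen's algorithm requires power-of-2 dimensions. Pad 959x959 to 1024x1024 (next power of 2).

Standard algorithm: 959^3 = 881974079 multiplications
Strassen's algorithm: 7^(log2(1024)) = 7^10 = 282475249 multiplications
Savings: 881974079 - 282475249 = 599498830 multiplications

Standard: 881974079 multiplications (959^3). Strassen: 282475249 multiplications (7^10, after padding to 1024x1024). Strassen reduces 8 recursive multiplications to 7 at each level.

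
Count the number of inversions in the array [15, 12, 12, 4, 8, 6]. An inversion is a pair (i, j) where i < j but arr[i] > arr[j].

Finding inversions in [15, 12, 12, 4, 8, 6]:

(0, 1): arr[0]=15 > arr[1]=12
(0, 2): arr[0]=15 > arr[2]=12
(0, 3): arr[0]=15 > arr[3]=4
(0, 4): arr[0]=15 > arr[4]=8
(0, 5): arr[0]=15 > arr[5]=6
(1, 3): arr[1]=12 > arr[3]=4
(1, 4): arr[1]=12 > arr[4]=8
(1, 5): arr[1]=12 > arr[5]=6
(2, 3): arr[2]=12 > arr[3]=4
(2, 4): arr[2]=12 > arr[4]=8
(2, 5): arr[2]=12 > arr[5]=6
(4, 5): arr[4]=8 > arr[5]=6

Total inversions: 12

The array has 12 inversion(s): (0,1), (0,2), (0,3), (0,4), (0,5), (1,3), (1,4), (1,5), (2,3), (2,4), (2,5), (4,5). Each pair (i,j) satisfies i < j and arr[i] > arr[j].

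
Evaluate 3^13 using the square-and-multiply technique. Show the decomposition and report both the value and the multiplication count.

Computing 3^13 by squaring (build up from 3^1; each line after the first costs one multiplication):

3^1 = 3
3^2 = (3^1)^2 = 3^2 = 9
3^3 = 3 * 3^2 = 3 * 9 = 27
3^6 = (3^3)^2 = 27^2 = 729
3^12 = (3^6)^2 = 729^2 = 531441
3^13 = 3 * 3^12 = 3 * 531441 = 1594323

Result: 1594323
Multiplications needed: 5 (5 lines after 3^1)

3^13 = 1594323. Using exponentiation by squaring, this requires 5 multiplications. The key idea: if the exponent is even, square the half-power; if odd, multiply by the base once.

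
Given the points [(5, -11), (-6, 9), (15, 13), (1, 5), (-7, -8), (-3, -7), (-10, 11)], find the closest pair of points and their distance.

Computing all pairwise distances among 7 points:

d((5, -11), (-6, 9)) = 22.8254
d((5, -11), (15, 13)) = 26.0
d((5, -11), (1, 5)) = 16.4924
d((5, -11), (-7, -8)) = 12.3693
d((5, -11), (-3, -7)) = 8.9443
d((5, -11), (-10, 11)) = 26.6271
d((-6, 9), (15, 13)) = 21.3776
d((-6, 9), (1, 5)) = 8.0623
d((-6, 9), (-7, -8)) = 17.0294
d((-6, 9), (-3, -7)) = 16.2788
d((-6, 9), (-10, 11)) = 4.4721
d((15, 13), (1, 5)) = 16.1245
d((15, 13), (-7, -8)) = 30.4138
d((15, 13), (-3, -7)) = 26.9072
d((15, 13), (-10, 11)) = 25.0799
d((1, 5), (-7, -8)) = 15.2643
d((1, 5), (-3, -7)) = 12.6491
d((1, 5), (-10, 11)) = 12.53
d((-7, -8), (-3, -7)) = 4.1231 <-- minimum
d((-7, -8), (-10, 11)) = 19.2354
d((-3, -7), (-10, 11)) = 19.3132

Closest pair: (-7, -8) and (-3, -7) with distance 4.1231

The closest pair is (-7, -8) and (-3, -7) with Euclidean distance 4.1231. For 7 points, brute-force pairwise comparison is shown above. For large n, the divide-and-conquer algorithm (sort by x, recurse on halves, check the dividing strip) achieves O(n log n).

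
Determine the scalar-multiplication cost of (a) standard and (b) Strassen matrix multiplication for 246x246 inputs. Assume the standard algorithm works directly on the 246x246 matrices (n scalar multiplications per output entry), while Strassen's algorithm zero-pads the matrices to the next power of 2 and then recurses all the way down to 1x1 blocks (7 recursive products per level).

Matrix multiplication for 246x246 matrices:

Strassen's algorithm requires power-of-2 dimensions. Pad 246x246 to 256x256 (next power of 2).

Standard algorithm: 246^3 = 14886936 multiplications
Strassen's algorithm: 7^(log2(256)) = 7^8 = 5764801 multiplications
Savings: 14886936 - 5764801 = 9122135 multiplications

Standard: 14886936 multiplications (246^3). Strassen: 5764801 multiplications (7^8, after padding to 256x256). Strassen reduces 8 recursive multiplications to 7 at each level.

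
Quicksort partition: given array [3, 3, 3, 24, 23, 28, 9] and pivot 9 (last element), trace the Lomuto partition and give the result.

Lomuto partition with pivot = 9:

Initial array: [3, 3, 3, 24, 23, 28, 9]

arr[0]=3 <= 9: swap with position 0, array becomes [3, 3, 3, 24, 23, 28, 9]
arr[1]=3 <= 9: swap with position 1, array becomes [3, 3, 3, 24, 23, 28, 9]
arr[2]=3 <= 9: swap with position 2, array becomes [3, 3, 3, 24, 23, 28, 9]
arr[3]=24 > 9: no swap
arr[4]=23 > 9: no swap
arr[5]=28 > 9: no swap

Place pivot at position 3: [3, 3, 3, 9, 23, 28, 24]
Pivot position: 3

After partitioning with pivot 9, the array becomes [3, 3, 3, 9, 23, 28, 24]. The pivot is placed at index 3. All elements to the left of the pivot are <= 9, and all elements to the right are > 9.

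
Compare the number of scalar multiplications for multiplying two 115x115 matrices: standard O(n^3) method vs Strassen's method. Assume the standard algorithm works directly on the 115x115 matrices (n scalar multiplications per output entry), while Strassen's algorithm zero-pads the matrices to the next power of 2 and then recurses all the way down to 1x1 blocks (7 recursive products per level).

Matrix multiplication for 115x115 matrices:

Strassen's algorithm requires power-of-2 dimensions. Pad 115x115 to 128x128 (next power of 2).

Standard algorithm: 115^3 = 1520875 multiplications
Strassen's algorithm: 7^(log2(128)) = 7^7 = 823543 multiplications
Savings: 1520875 - 823543 = 697332 multiplications

Standard: 1520875 multiplications (115^3). Strassen: 823543 multiplications (7^7, after padding to 128x128). Strassen reduces 8 recursive multiplications to 7 at each level.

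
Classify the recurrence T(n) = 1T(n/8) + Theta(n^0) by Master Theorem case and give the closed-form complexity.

Master Theorem for T(n) = 1T(n/8) + O(n^0):

a = 1, b = 8, c = 0
log_b(a) = log_8(1) = 0.0000

Case 2: c = 0 = log_8(1) = 0.0000
T(n) = O(n^0 log n) = O(log n)

For T(n) = 1T(n/8) + O(n^0): log_8(1) = 0.0000. This is Case 2 of the Master Theorem (c = log_b(a), equal work at all levels), giving O(log n).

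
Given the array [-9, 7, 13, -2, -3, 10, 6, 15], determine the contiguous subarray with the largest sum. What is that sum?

Using Kadane's algorithm on [-9, 7, 13, -2, -3, 10, 6, 15]:

Scanning through the array:
Position 1 (value 7): max_ending_here = 7, max_so_far = 7
Position 2 (value 13): max_ending_here = 20, max_so_far = 20
Position 3 (value -2): max_ending_here = 18, max_so_far = 20
Position 4 (value -3): max_ending_here = 15, max_so_far = 20
Position 5 (value 10): max_ending_here = 25, max_so_far = 25
Position 6 (value 6): max_ending_here = 31, max_so_far = 31
Position 7 (value 15): max_ending_here = 46, max_so_far = 46

Maximum subarray: [7, 13, -2, -3, 10, 6, 15]
Maximum sum: 46

The maximum subarray is [7, 13, -2, -3, 10, 6, 15] with sum 46. This subarray runs from index 1 to index 7.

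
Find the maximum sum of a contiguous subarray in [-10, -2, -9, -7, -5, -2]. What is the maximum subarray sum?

Using Kadane's algorithm on [-10, -2, -9, -7, -5, -2]:

Scanning through the array:
Position 1 (value -2): max_ending_here = -2, max_so_far = -2
Position 2 (value -9): max_ending_here = -9, max_so_far = -2
Position 3 (value -7): max_ending_here = -7, max_so_far = -2
Position 4 (value -5): max_ending_here = -5, max_so_far = -2
Position 5 (value -2): max_ending_here = -2, max_so_far = -2

Maximum subarray: [-2]
Maximum sum: -2

The maximum subarray is [-2] with sum -2. This subarray runs from index 1 to index 1.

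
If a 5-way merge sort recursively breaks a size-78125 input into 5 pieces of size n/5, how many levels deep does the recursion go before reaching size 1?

For divide and conquer with division factor 5:

Problem sizes at each level:
Level 0: 78125
Level 1: 15625
Level 2: 3125
Level 3: 625
Level 4: 125
Level 5: 25
Level 6: 5
Level 7: 1

The root is level 0 and the size-1 base case is level 7 (the tree spans levels 0 through 7, i.e. 8 levels counting the root), so the depth is the number of divisions: log_5(78125) = 7

The recursion tree depth is log_5(78125) = 7. At each level, the problem size is divided by 5, so it takes 7 divisions to reduce to a base case of size 1. The algorithm makes 5 recursive calls at each level.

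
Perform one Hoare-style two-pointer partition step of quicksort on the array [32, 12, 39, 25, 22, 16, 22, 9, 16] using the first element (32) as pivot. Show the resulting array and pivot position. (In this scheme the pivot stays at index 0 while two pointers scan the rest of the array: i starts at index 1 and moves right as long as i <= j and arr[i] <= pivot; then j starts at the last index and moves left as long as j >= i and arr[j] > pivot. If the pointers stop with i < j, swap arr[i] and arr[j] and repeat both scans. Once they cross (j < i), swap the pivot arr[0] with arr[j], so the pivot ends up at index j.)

Hoare-style two-pointer partition with pivot = 32:

Initial array: [32, 12, 39, 25, 22, 16, 22, 9, 16]

Pointers start at i = 1, j = 8.
i stops at index 2 (arr[2]=39 > 32), j stops at index 8 (arr[8]=16 <= 32): swap arr[2] and arr[8], array becomes [32, 12, 16, 25, 22, 16, 22, 9, 39]
i ends at 8, j ends at 7: the pointers have crossed (j < i), so scanning stops.

Swap pivot arr[0] with arr[7] to place pivot at position 7: [9, 12, 16, 25, 22, 16, 22, 32, 39]
Pivot position: 7

After partitioning with pivot 32, the array becomes [9, 12, 16, 25, 22, 16, 22, 32, 39]. The pivot is placed at index 7. All elements to the left of the pivot are <= 32, and all elements to the right are > 32.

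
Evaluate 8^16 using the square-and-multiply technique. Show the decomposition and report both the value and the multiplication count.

Computing 8^16 by squaring (build up from 8^1; each line after the first costs one multiplication):

8^1 = 8
8^2 = (8^1)^2 = 8^2 = 64
8^4 = (8^2)^2 = 64^2 = 4096
8^8 = (8^4)^2 = 4096^2 = 16777216
8^16 = (8^8)^2 = 16777216^2 = 281474976710656

Result: 281474976710656
Multiplications needed: 4 (4 lines after 8^1)

8^16 = 281474976710656. Using exponentiation by squaring, this requires 4 multiplications. The key idea: if the exponent is even, square the half-power; if odd, multiply by the base once.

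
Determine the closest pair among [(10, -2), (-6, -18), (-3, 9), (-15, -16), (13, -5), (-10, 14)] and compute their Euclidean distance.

Computing all pairwise distances among 6 points:

d((10, -2), (-6, -18)) = 22.6274
d((10, -2), (-3, 9)) = 17.0294
d((10, -2), (-15, -16)) = 28.6531
d((10, -2), (13, -5)) = 4.2426 <-- minimum
d((10, -2), (-10, 14)) = 25.6125
d((-6, -18), (-3, 9)) = 27.1662
d((-6, -18), (-15, -16)) = 9.2195
d((-6, -18), (13, -5)) = 23.0217
d((-6, -18), (-10, 14)) = 32.249
d((-3, 9), (-15, -16)) = 27.7308
d((-3, 9), (13, -5)) = 21.2603
d((-3, 9), (-10, 14)) = 8.6023
d((-15, -16), (13, -5)) = 30.0832
d((-15, -16), (-10, 14)) = 30.4138
d((13, -5), (-10, 14)) = 29.8329

Closest pair: (10, -2) and (13, -5) with distance 4.2426

The closest pair is (10, -2) and (13, -5) with Euclidean distance 4.2426. For 6 points, brute-force pairwise comparison is shown above. For large n, the divide-and-conquer algorithm (sort by x, recurse on halves, check the dividing strip) achieves O(n log n).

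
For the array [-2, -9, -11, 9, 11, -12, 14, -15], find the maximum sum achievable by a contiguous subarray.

Using Kadane's algorithm on [-2, -9, -11, 9, 11, -12, 14, -15]:

Scanning through the array:
Position 1 (value -9): max_ending_here = -9, max_so_far = -2
Position 2 (value -11): max_ending_here = -11, max_so_far = -2
Position 3 (value 9): max_ending_here = 9, max_so_far = 9
Position 4 (value 11): max_ending_here = 20, max_so_far = 20
Position 5 (value -12): max_ending_here = 8, max_so_far = 20
Position 6 (value 14): max_ending_here = 22, max_so_far = 22
Position 7 (value -15): max_ending_here = 7, max_so_far = 22

Maximum subarray: [9, 11, -12, 14]
Maximum sum: 22

The maximum subarray is [9, 11, -12, 14] with sum 22. This subarray runs from index 3 to index 6.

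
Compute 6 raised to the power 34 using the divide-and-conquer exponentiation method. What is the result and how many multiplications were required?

Computing 6^34 by squaring (build up from 6^1; each line after the first costs one multiplication):

6^1 = 6
6^2 = (6^1)^2 = 6^2 = 36
6^4 = (6^2)^2 = 36^2 = 1296
6^8 = (6^4)^2 = 1296^2 = 1679616
6^16 = (6^8)^2 = 1679616^2 = 2821109907456
6^17 = 6 * 6^16 = 6 * 2821109907456 = 16926659444736
6^34 = (6^17)^2 = 16926659444736^2 = 286511799958070431838109696

Result: 286511799958070431838109696
Multiplications needed: 6 (6 lines after 6^1)

6^34 = 286511799958070431838109696. Using exponentiation by squaring, this requires 6 multiplications. The key idea: if the exponent is even, square the half-power; if odd, multiply by the base once.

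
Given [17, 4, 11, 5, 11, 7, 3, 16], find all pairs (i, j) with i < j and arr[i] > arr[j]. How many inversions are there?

Finding inversions in [17, 4, 11, 5, 11, 7, 3, 16]:

(0, 1): arr[0]=17 > arr[1]=4
(0, 2): arr[0]=17 > arr[2]=11
(0, 3): arr[0]=17 > arr[3]=5
(0, 4): arr[0]=17 > arr[4]=11
(0, 5): arr[0]=17 > arr[5]=7
(0, 6): arr[0]=17 > arr[6]=3
(0, 7): arr[0]=17 > arr[7]=16
(1, 6): arr[1]=4 > arr[6]=3
(2, 3): arr[2]=11 > arr[3]=5
(2, 5): arr[2]=11 > arr[5]=7
(2, 6): arr[2]=11 > arr[6]=3
(3, 6): arr[3]=5 > arr[6]=3
(4, 5): arr[4]=11 > arr[5]=7
(4, 6): arr[4]=11 > arr[6]=3
(5, 6): arr[5]=7 > arr[6]=3

Total inversions: 15

The array has 15 inversion(s): (0,1), (0,2), (0,3), (0,4), (0,5), (0,6), (0,7), (1,6), (2,3), (2,5), (2,6), (3,6), (4,5), (4,6), (5,6). Each pair (i,j) satisfies i < j and arr[i] > arr[j].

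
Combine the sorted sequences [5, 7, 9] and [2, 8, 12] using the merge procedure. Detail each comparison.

Merging process:

Compare 5 vs 2: take 2 from right. Merged: [2]
Compare 5 vs 8: take 5 from left. Merged: [2, 5]
Compare 7 vs 8: take 7 from left. Merged: [2, 5, 7]
Compare 9 vs 8: take 8 from right. Merged: [2, 5, 7, 8]
Compare 9 vs 12: take 9 from left. Merged: [2, 5, 7, 8, 9]
Append remaining from right: [12]. Merged: [2, 5, 7, 8, 9, 12]

Final merged array: [2, 5, 7, 8, 9, 12]
Total comparisons: 5

The merged array is [2, 5, 7, 8, 9, 12], requiring 5 comparisons. The merge step runs in O(n) time where n is the total number of elements.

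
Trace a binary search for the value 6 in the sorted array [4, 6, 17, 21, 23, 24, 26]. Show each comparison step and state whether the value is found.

Binary search for 6 in [4, 6, 17, 21, 23, 24, 26]:

lo=0, hi=6, mid=3, arr[mid]=21 -> 21 > 6, search left half
lo=0, hi=2, mid=1, arr[mid]=6 -> Found target at index 1!

Binary search finds 6 at index 1 after 2 comparisons. The search repeatedly halves the search space by comparing with the middle element.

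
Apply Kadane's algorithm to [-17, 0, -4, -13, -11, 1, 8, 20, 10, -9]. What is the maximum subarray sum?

Using Kadane's algorithm on [-17, 0, -4, -13, -11, 1, 8, 20, 10, -9]:

Scanning through the array:
Position 1 (value 0): max_ending_here = 0, max_so_far = 0
Position 2 (value -4): max_ending_here = -4, max_so_far = 0
Position 3 (value -13): max_ending_here = -13, max_so_far = 0
Position 4 (value -11): max_ending_here = -11, max_so_far = 0
Position 5 (value 1): max_ending_here = 1, max_so_far = 1
Position 6 (value 8): max_ending_here = 9, max_so_far = 9
Position 7 (value 20): max_ending_here = 29, max_so_far = 29
Position 8 (value 10): max_ending_here = 39, max_so_far = 39
Position 9 (value -9): max_ending_here = 30, max_so_far = 39

Maximum subarray: [1, 8, 20, 10]
Maximum sum: 39

The maximum subarray is [1, 8, 20, 10] with sum 39. This subarray runs from index 5 to index 8.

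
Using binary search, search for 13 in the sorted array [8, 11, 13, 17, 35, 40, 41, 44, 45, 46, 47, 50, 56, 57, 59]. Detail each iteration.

Binary search for 13 in [8, 11, 13, 17, 35, 40, 41, 44, 45, 46, 47, 50, 56, 57, 59]:

lo=0, hi=14, mid=7, arr[mid]=44 -> 44 > 13, search left half
lo=0, hi=6, mid=3, arr[mid]=17 -> 17 > 13, search left half
lo=0, hi=2, mid=1, arr[mid]=11 -> 11 < 13, search right half
lo=2, hi=2, mid=2, arr[mid]=13 -> Found target at index 2!

Binary search finds 13 at index 2 after 4 comparisons. The search repeatedly halves the search space by comparing with the middle element.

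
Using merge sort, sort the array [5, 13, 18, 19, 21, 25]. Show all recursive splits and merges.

Merge sort trace:

Split: [5, 13, 18, 19, 21, 25] -> [5, 13, 18] and [19, 21, 25]
  Split: [5, 13, 18] -> [5] and [13, 18]
    Split: [13, 18] -> [13] and [18]
    Merge: [13] + [18] -> [13, 18]
  Merge: [5] + [13, 18] -> [5, 13, 18]
  Split: [19, 21, 25] -> [19] and [21, 25]
    Split: [21, 25] -> [21] and [25]
    Merge: [21] + [25] -> [21, 25]
  Merge: [19] + [21, 25] -> [19, 21, 25]
Merge: [5, 13, 18] + [19, 21, 25] -> [5, 13, 18, 19, 21, 25]

Final sorted array: [5, 13, 18, 19, 21, 25]

The merge sort proceeds by recursively splitting the array and merging sorted halves.
After all merges, the sorted array is [5, 13, 18, 19, 21, 25].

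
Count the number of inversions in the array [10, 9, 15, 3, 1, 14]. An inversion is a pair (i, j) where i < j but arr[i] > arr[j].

Finding inversions in [10, 9, 15, 3, 1, 14]:

(0, 1): arr[0]=10 > arr[1]=9
(0, 3): arr[0]=10 > arr[3]=3
(0, 4): arr[0]=10 > arr[4]=1
(1, 3): arr[1]=9 > arr[3]=3
(1, 4): arr[1]=9 > arr[4]=1
(2, 3): arr[2]=15 > arr[3]=3
(2, 4): arr[2]=15 > arr[4]=1
(2, 5): arr[2]=15 > arr[5]=14
(3, 4): arr[3]=3 > arr[4]=1

Total inversions: 9

The array has 9 inversion(s): (0,1), (0,3), (0,4), (1,3), (1,4), (2,3), (2,4), (2,5), (3,4). Each pair (i,j) satisfies i < j and arr[i] > arr[j].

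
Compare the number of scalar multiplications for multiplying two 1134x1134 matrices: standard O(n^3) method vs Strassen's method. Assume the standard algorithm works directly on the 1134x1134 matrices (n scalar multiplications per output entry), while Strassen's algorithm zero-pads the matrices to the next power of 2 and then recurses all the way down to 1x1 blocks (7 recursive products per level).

Matrix multiplication for 1134x1134 matrices:

Strassen's algorithm requires power-of-2 dimensions. Pad 1134x1134 to 2048x2048 (next power of 2).

Standard algorithm: 1134^3 = 1458274104 multiplications
Strassen's algorithm: 7^(log2(2048)) = 7^11 = 1977326743 multiplications
Difference: 1458274104 - 1977326743 = -519052639 (Strassen uses MORE here due to padding overhead — for small or just-over-power-of-2 n, padding can outweigh the per-level savings)

Standard: 1458274104 multiplications (1134^3). Strassen: 1977326743 multiplications (7^11, after padding to 2048x2048). Strassen reduces 8 recursive multiplications to 7 at each level.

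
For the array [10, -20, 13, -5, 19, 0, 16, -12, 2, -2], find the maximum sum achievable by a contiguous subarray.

Using Kadane's algorithm on [10, -20, 13, -5, 19, 0, 16, -12, 2, -2]:

Scanning through the array:
Position 1 (value -20): max_ending_here = -10, max_so_far = 10
Position 2 (value 13): max_ending_here = 13, max_so_far = 13
Position 3 (value -5): max_ending_here = 8, max_so_far = 13
Position 4 (value 19): max_ending_here = 27, max_so_far = 27
Position 5 (value 0): max_ending_here = 27, max_so_far = 27
Position 6 (value 16): max_ending_here = 43, max_so_far = 43
Position 7 (value -12): max_ending_here = 31, max_so_far = 43
Position 8 (value 2): max_ending_here = 33, max_so_far = 43
Position 9 (value -2): max_ending_here = 31, max_so_far = 43

Maximum subarray: [13, -5, 19, 0, 16]
Maximum sum: 43

The maximum subarray is [13, -5, 19, 0, 16] with sum 43. This subarray runs from index 2 to index 6.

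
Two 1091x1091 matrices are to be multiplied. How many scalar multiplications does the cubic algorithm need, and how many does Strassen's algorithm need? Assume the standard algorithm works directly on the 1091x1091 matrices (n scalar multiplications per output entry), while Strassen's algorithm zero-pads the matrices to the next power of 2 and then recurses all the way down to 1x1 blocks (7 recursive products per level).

Matrix multiplication for 1091x1091 matrices:

Strassen's algorithm requires power-of-2 dimensions. Pad 1091x1091 to 2048x2048 (next power of 2).

Standard algorithm: 1091^3 = 1298596571 multiplications
Strassen's algorithm: 7^(log2(2048)) = 7^11 = 1977326743 multiplications
Difference: 1298596571 - 1977326743 = -678730172 (Strassen uses MORE here due to padding overhead — for small or just-over-power-of-2 n, padding can outweigh the per-level savings)

Standard: 1298596571 multiplications (1091^3). Strassen: 1977326743 multiplications (7^11, after padding to 2048x2048). Strassen reduces 8 recursive multiplications to 7 at each level.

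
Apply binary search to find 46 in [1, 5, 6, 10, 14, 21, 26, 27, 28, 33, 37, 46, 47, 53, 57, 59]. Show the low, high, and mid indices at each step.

Binary search for 46 in [1, 5, 6, 10, 14, 21, 26, 27, 28, 33, 37, 46, 47, 53, 57, 59]:

lo=0, hi=15, mid=7, arr[mid]=27 -> 27 < 46, search right half
lo=8, hi=15, mid=11, arr[mid]=46 -> Found target at index 11!

Binary search finds 46 at index 11 after 2 comparisons. The search repeatedly halves the search space by comparing with the middle element.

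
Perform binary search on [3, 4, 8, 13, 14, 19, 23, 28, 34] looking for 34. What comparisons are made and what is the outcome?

Binary search for 34 in [3, 4, 8, 13, 14, 19, 23, 28, 34]:

lo=0, hi=8, mid=4, arr[mid]=14 -> 14 < 34, search right half
lo=5, hi=8, mid=6, arr[mid]=23 -> 23 < 34, search right half
lo=7, hi=8, mid=7, arr[mid]=28 -> 28 < 34, search right half
lo=8, hi=8, mid=8, arr[mid]=34 -> Found target at index 8!

Binary search finds 34 at index 8 after 4 comparisons. The search repeatedly halves the search space by comparing with the middle element.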